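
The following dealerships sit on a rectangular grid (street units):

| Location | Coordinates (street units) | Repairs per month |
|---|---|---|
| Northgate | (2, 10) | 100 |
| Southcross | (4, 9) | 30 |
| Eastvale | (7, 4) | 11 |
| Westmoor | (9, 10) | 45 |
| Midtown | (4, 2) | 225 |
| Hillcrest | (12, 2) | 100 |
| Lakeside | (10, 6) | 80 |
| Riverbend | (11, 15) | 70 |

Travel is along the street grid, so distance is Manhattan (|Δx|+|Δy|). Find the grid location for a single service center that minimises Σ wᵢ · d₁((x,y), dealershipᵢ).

Manhattan distance separates: Σwᵢ(|x−xᵢ|+|y−yᵢ|) = Σwᵢ|x−xᵢ| + Σwᵢ|y−yᵢ|, so x and y are optimised independently as 1-D weighted medians.
Total weight W = 661; half = 330.5.
x-coordinate, sorted with cumulative weight:
  x=2 (Northgate, w=100) cum 100
  x=4 (Southcross, w=30) cum 130
  x=4 (Midtown, w=225) cum 355  ← median
  x=7 (Eastvale, w=11) cum 366
  x=9 (Westmoor, w=45) cum 411
  x=10 (Lakeside, w=80) cum 491
  x=11 (Riverbend, w=70) cum 561
  x=12 (Hillcrest, w=100) cum 661
⇒ x* = 4
y-coordinate, sorted with cumulative weight:
  y=2 (Midtown, w=225) cum 225
  y=2 (Hillcrest, w=100) cum 325
  y=4 (Eastvale, w=11) cum 336  ← median
  y=6 (Lakeside, w=80) cum 416
  y=9 (Southcross, w=30) cum 446
  y=10 (Northgate, w=100) cum 546
  y=10 (Westmoor, w=45) cum 591
  y=15 (Riverbend, w=70) cum 661
⇒ y* = 4

(4, 4)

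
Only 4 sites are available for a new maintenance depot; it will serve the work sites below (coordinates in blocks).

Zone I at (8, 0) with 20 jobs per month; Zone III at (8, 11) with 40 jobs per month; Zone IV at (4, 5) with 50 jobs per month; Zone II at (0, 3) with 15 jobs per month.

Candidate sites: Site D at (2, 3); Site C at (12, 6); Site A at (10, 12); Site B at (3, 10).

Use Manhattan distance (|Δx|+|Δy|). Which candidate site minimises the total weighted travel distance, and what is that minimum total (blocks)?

Site D, total 970 blocks

Total weighted distance at each candidate:
  Site D (2, 3): total = 970
  Site C (12, 6): total = 1235
  Site A (10, 12): total = 1335
  Site B (3, 10): total = 990
Minimum is at Site D with total 970 blocks.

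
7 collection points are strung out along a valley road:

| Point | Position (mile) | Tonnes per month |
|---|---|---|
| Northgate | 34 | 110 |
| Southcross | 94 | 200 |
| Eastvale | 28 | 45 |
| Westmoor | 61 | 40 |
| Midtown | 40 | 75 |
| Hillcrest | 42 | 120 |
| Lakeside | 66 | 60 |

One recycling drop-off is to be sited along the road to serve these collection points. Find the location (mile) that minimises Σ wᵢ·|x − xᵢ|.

x = 42

For a sum of weighted absolute distances on a line, the optimum is the weighted median (not the mean). Total weight W = 650; half-weight = 325.
Sort by position and accumulate weight:
  mile 28 (Eastvale, w=45) → cum 45
  mile 34 (Northgate, w=110) → cum 155
  mile 40 (Midtown, w=75) → cum 230
  mile 42 (Hillcrest, w=120) → cum 350  ≥ 325 → median here
  mile 61 (Westmoor, w=40) → cum 390
  mile 66 (Lakeside, w=60) → cum 450
  mile 94 (Southcross, w=200) → cum 650
Optimal location: mile 42.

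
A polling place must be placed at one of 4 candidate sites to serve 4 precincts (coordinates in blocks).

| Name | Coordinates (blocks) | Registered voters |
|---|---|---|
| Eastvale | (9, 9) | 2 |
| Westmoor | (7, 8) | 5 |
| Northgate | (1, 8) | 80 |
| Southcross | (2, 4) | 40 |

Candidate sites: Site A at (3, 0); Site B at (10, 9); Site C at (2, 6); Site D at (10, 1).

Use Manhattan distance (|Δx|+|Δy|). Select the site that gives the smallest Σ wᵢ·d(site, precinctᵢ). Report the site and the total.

Total weighted distance at each candidate:
  Site A (3, 0): total = 1090
  Site B (10, 9): total = 1342
  Site C (2, 6): total = 375
  Site D (10, 1): total = 1788
Minimum is at Site C with total 375 blocks.

Site C, total 375 blocks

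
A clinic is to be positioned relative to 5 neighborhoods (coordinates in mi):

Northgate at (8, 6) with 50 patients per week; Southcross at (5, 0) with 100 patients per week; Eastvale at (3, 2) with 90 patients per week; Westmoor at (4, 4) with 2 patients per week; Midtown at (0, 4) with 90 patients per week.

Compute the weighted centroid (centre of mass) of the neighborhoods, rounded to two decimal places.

The minimiser of Σwᵢ‖p−pᵢ‖² is the weighted centroid p* = (Σwᵢpᵢ)/(Σwᵢ).
Σwᵢ = 332.
Σwᵢxᵢ = 50·8 + 100·5 + 90·3 + 2·4 + 90·0 = 1178.
Σwᵢyᵢ = 50·6 + 100·0 + 90·2 + 2·4 + 90·4 = 848.
x* = 1178/332 = 3.55, y* = 848/332 = 2.55.

(3.55, 2.55)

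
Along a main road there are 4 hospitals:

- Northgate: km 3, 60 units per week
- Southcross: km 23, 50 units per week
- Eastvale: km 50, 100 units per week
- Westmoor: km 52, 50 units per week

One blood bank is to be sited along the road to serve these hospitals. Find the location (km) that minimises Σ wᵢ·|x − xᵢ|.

x = 50

For a sum of weighted absolute distances on a line, the optimum is the weighted median (not the mean). Total weight W = 260; half-weight = 130.
Sort by position and accumulate weight:
  km 3 (Northgate, w=60) → cum 60
  km 23 (Southcross, w=50) → cum 110
  km 50 (Eastvale, w=100) → cum 210  ≥ 130 → median here
  km 52 (Westmoor, w=50) → cum 260
Optimal location: km 50.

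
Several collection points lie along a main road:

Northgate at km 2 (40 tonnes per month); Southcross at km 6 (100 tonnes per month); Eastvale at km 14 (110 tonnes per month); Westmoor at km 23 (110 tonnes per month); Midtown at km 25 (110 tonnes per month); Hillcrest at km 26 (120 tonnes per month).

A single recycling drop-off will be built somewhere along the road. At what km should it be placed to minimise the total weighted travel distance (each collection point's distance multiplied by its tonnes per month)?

x = 23

For a sum of weighted absolute distances on a line, the optimum is the weighted median (not the mean). Total weight W = 590; half-weight = 295.
Sort by position and accumulate weight:
  km 2 (Northgate, w=40) → cum 40
  km 6 (Southcross, w=100) → cum 140
  km 14 (Eastvale, w=110) → cum 250
  km 23 (Westmoor, w=110) → cum 360  ≥ 295 → median here
  km 25 (Midtown, w=110) → cum 470
  km 26 (Hillcrest, w=120) → cum 590
Optimal location: km 23.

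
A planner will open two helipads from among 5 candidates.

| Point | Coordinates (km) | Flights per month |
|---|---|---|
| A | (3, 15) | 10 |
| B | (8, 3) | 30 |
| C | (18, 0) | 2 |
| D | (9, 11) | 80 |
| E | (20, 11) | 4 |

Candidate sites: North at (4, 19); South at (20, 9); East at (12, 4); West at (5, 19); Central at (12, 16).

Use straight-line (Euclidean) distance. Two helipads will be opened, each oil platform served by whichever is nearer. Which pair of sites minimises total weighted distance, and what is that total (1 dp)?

{East, Central}, total 732.9

Evaluate every pair (each demand assigned to the nearer of the two):
  {East, Central}: total = 732.9
  {North, East}: total = 831.1
  {East, West}: total = 834.6
  {South, East}: total = 897.5
  {South, Central}: total = 986.0
  {North, Central}: total = 987.7
  {West, Central}: total = 991.2
  {South, West}: total = 1189.2
  {North, South}: total = 1224.9
  {North, West}: total = 1359.2
Best pair: {East, Central} with total 732.9.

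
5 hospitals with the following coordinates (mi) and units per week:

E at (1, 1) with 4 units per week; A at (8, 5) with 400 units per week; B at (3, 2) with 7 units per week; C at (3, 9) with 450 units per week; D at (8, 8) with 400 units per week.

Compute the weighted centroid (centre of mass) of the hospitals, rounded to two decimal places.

(6.17, 7.35)

The minimiser of Σwᵢ‖p−pᵢ‖² is the weighted centroid p* = (Σwᵢpᵢ)/(Σwᵢ).
Σwᵢ = 1261.
Σwᵢxᵢ = 4·1 + 400·8 + 7·3 + 450·3 + 400·8 = 7775.
Σwᵢyᵢ = 4·1 + 400·5 + 7·2 + 450·9 + 400·8 = 9268.
x* = 7775/1261 = 6.17, y* = 9268/1261 = 7.35.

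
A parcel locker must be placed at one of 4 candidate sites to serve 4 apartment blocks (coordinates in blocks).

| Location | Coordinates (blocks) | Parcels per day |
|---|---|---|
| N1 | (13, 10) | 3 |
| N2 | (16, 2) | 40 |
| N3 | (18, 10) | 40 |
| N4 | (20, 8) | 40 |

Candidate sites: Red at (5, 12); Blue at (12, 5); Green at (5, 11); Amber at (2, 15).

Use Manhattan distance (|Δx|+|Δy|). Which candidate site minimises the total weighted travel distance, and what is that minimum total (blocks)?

Blue, total 1178 blocks

Total weighted distance at each candidate:
  Red (5, 12): total = 2230
  Blue (12, 5): total = 1178
  Green (5, 11): total = 2107
  Amber (2, 15): total = 2968
Minimum is at Blue with total 1178 blocks.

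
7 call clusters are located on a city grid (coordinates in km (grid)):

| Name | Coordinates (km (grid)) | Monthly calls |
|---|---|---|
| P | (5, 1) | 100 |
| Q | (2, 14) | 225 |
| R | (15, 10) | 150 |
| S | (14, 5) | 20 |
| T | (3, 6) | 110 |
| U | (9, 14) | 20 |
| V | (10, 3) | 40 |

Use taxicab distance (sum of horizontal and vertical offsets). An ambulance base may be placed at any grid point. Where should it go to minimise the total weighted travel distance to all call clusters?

(3, 10)

Manhattan distance separates: Σwᵢ(|x−xᵢ|+|y−yᵢ|) = Σwᵢ|x−xᵢ| + Σwᵢ|y−yᵢ|, so x and y are optimised independently as 1-D weighted medians.
Total weight W = 665; half = 332.5.
x-coordinate, sorted with cumulative weight:
  x=2 (Q, w=225) cum 225
  x=3 (T, w=110) cum 335  ← median
  x=5 (P, w=100) cum 435
  x=9 (U, w=20) cum 455
  x=10 (V, w=40) cum 495
  x=14 (S, w=20) cum 515
  x=15 (R, w=150) cum 665
⇒ x* = 3
y-coordinate, sorted with cumulative weight:
  y=1 (P, w=100) cum 100
  y=3 (V, w=40) cum 140
  y=5 (S, w=20) cum 160
  y=6 (T, w=110) cum 270
  y=10 (R, w=150) cum 420  ← median
  y=14 (Q, w=225) cum 645
  y=14 (U, w=20) cum 665
⇒ y* = 10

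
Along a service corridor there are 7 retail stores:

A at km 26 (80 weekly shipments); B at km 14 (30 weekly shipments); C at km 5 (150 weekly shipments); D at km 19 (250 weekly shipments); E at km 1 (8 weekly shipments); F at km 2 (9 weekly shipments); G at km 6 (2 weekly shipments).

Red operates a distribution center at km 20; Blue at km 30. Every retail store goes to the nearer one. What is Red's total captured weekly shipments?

The indifferent point is the midpoint (20+30)/2 = 25; retail stores left of it (closer to Red at 20) go to Red, those right go to Blue.
  E at 1 (w=8) → Red
  F at 2 (w=9) → Red
  C at 5 (w=150) → Red
  G at 6 (w=2) → Red
  B at 14 (w=30) → Red
  D at 19 (w=250) → Red
  A at 26 (w=80) → Blue
Red captures 449; Blue captures 80.

449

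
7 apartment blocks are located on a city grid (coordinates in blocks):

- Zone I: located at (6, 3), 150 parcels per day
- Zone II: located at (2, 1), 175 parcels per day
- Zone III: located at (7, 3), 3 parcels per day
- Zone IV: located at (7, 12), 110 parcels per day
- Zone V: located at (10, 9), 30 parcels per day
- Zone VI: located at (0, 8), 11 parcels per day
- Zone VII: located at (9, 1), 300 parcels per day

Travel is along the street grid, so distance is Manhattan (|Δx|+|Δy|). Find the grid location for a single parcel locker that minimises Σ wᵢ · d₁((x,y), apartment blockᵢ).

Manhattan distance separates: Σwᵢ(|x−xᵢ|+|y−yᵢ|) = Σwᵢ|x−xᵢ| + Σwᵢ|y−yᵢ|, so x and y are optimised independently as 1-D weighted medians.
Total weight W = 779; half = 389.5.
x-coordinate, sorted with cumulative weight:
  x=0 (Zone VI, w=11) cum 11
  x=2 (Zone II, w=175) cum 186
  x=6 (Zone I, w=150) cum 336
  x=7 (Zone III, w=3) cum 339
  x=7 (Zone IV, w=110) cum 449  ← median
  x=9 (Zone VII, w=300) cum 749
  x=10 (Zone V, w=30) cum 779
⇒ x* = 7
y-coordinate, sorted with cumulative weight:
  y=1 (Zone II, w=175) cum 175
  y=1 (Zone VII, w=300) cum 475  ← median
  y=3 (Zone I, w=150) cum 625
  y=3 (Zone III, w=3) cum 628
  y=8 (Zone VI, w=11) cum 639
  y=9 (Zone V, w=30) cum 669
  y=12 (Zone IV, w=110) cum 779
⇒ y* = 1

(7, 1)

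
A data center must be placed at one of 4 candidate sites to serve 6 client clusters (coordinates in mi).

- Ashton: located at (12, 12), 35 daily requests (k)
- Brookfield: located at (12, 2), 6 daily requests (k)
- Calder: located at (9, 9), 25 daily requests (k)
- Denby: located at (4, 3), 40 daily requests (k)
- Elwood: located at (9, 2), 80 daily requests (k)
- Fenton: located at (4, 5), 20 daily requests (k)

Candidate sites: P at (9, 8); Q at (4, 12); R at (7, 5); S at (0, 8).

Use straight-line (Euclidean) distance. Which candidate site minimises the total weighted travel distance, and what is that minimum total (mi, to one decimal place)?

Total weighted distance at each candidate:
  P (9, 8): total = 1119.7
  Q (4, 12): total = 1897.0
  R (7, 5): total = 940.5
  S (0, 8): total = 1971.1
Minimum is at R with total 940.5 mi.

R, total 940.5 mi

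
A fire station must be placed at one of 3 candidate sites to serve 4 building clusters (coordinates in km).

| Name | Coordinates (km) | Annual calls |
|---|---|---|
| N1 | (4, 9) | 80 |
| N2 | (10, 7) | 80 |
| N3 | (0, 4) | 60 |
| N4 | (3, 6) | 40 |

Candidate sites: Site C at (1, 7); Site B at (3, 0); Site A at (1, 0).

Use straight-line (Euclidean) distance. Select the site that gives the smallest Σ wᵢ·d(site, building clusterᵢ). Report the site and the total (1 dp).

Total weighted distance at each candidate:
  Site C (1, 7): total = 1287.6
  Site B (3, 0): total = 2056.4
  Site A (1, 0): total = 2171.5
Minimum is at Site C with total 1287.6 km.

Site C, total 1287.6 km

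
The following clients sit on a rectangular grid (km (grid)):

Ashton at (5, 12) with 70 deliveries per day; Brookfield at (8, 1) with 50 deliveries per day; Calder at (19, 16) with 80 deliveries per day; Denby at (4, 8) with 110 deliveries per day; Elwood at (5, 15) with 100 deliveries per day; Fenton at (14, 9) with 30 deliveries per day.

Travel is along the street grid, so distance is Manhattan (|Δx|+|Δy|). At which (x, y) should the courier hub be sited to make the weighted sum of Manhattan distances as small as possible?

Manhattan distance separates: Σwᵢ(|x−xᵢ|+|y−yᵢ|) = Σwᵢ|x−xᵢ| + Σwᵢ|y−yᵢ|, so x and y are optimised independently as 1-D weighted medians.
Total weight W = 440; half = 220.
x-coordinate, sorted with cumulative weight:
  x=4 (Denby, w=110) cum 110
  x=5 (Ashton, w=70) cum 180
  x=5 (Elwood, w=100) cum 280  ← median
  x=8 (Brookfield, w=50) cum 330
  x=14 (Fenton, w=30) cum 360
  x=19 (Calder, w=80) cum 440
⇒ x* = 5
y-coordinate, sorted with cumulative weight:
  y=1 (Brookfield, w=50) cum 50
  y=8 (Denby, w=110) cum 160
  y=9 (Fenton, w=30) cum 190
  y=12 (Ashton, w=70) cum 260  ← median
  y=15 (Elwood, w=100) cum 360
  y=16 (Calder, w=80) cum 440
⇒ y* = 12

(5, 12)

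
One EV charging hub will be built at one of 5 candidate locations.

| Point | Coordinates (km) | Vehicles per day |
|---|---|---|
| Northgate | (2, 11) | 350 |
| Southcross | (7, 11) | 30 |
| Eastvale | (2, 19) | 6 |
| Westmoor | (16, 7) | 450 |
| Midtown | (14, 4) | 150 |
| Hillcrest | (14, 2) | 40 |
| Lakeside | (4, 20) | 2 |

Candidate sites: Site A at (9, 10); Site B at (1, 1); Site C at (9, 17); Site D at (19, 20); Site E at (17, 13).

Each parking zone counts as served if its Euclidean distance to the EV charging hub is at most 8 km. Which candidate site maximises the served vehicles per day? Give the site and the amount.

Coverage radius r = 8 km; a point is covered iff (Δx)²+(Δy)² ≤ 8² = 64.
  Site A (9, 10): covers {Northgate, Southcross, Westmoor, Midtown} → 980
  Site B (1, 1): covers {none} → 0
  Site C (9, 17): covers {Southcross, Eastvale, Lakeside} → 38
  Site D (19, 20): covers {none} → 0
  Site E (17, 13): covers {Westmoor} → 450
Maximum coverage at Site A: 980 vehicles per day.

Site A, covering 980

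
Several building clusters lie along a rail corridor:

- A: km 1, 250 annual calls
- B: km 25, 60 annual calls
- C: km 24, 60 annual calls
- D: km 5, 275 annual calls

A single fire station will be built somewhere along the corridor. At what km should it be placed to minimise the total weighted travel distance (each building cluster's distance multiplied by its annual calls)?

x = 5

For a sum of weighted absolute distances on a line, the optimum is the weighted median (not the mean). Total weight W = 645; half-weight = 322.5.
Sort by position and accumulate weight:
  km 1 (A, w=250) → cum 250
  km 5 (D, w=275) → cum 525  ≥ 322.5 → median here
  km 24 (C, w=60) → cum 585
  km 25 (B, w=60) → cum 645
Optimal location: km 5.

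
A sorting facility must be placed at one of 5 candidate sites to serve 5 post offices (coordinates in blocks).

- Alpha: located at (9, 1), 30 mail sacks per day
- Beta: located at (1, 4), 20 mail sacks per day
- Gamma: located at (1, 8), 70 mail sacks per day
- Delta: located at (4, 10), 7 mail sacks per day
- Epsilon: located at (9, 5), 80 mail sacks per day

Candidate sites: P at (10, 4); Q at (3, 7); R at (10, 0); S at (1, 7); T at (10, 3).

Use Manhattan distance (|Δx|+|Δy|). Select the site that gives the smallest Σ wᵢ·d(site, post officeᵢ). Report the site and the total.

Total weighted distance at each candidate:
  P (10, 4): total = 1454
  Q (3, 7): total = 1338
  R (10, 0): total = 2102
  S (1, 7): total = 1392
  T (10, 3): total = 1601
Minimum is at Q with total 1338 blocks.

Q, total 1338 blocks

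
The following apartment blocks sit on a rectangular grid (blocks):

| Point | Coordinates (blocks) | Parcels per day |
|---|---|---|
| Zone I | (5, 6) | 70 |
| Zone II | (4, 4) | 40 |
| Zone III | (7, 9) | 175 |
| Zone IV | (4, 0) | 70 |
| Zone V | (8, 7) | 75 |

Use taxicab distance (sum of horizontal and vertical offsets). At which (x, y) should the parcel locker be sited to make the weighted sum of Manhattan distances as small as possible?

(7, 7)

Manhattan distance separates: Σwᵢ(|x−xᵢ|+|y−yᵢ|) = Σwᵢ|x−xᵢ| + Σwᵢ|y−yᵢ|, so x and y are optimised independently as 1-D weighted medians.
Total weight W = 430; half = 215.
x-coordinate, sorted with cumulative weight:
  x=4 (Zone II, w=40) cum 40
  x=4 (Zone IV, w=70) cum 110
  x=5 (Zone I, w=70) cum 180
  x=7 (Zone III, w=175) cum 355  ← median
  x=8 (Zone V, w=75) cum 430
⇒ x* = 7
y-coordinate, sorted with cumulative weight:
  y=0 (Zone IV, w=70) cum 70
  y=4 (Zone II, w=40) cum 110
  y=6 (Zone I, w=70) cum 180
  y=7 (Zone V, w=75) cum 255  ← median
  y=9 (Zone III, w=175) cum 430
⇒ y* = 7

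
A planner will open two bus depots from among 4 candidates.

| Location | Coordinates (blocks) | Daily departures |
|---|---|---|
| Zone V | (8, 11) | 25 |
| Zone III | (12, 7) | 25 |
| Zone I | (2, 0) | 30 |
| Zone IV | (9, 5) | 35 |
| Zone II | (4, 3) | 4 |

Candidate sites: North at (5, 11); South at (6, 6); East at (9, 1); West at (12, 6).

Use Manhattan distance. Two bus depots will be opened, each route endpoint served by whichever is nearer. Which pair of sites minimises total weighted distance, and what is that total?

{East, West}, total 658

Evaluate every pair (each demand assigned to the nearer of the two):
  {East, West}: total = 658
  {South, West}: total = 660
  {North, West}: total = 696
  {North, East}: total = 708
  {North, South}: total = 710
  {South, East}: total = 750
Best pair: {East, West} with total 658.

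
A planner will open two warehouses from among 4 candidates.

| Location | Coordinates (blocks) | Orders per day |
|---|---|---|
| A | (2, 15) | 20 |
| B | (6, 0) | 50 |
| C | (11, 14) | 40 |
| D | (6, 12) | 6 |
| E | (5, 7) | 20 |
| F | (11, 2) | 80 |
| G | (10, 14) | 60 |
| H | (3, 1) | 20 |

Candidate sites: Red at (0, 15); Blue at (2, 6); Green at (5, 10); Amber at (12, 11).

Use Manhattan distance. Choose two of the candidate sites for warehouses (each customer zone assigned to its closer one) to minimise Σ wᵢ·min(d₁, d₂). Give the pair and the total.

Evaluate every pair (each demand assigned to the nearer of the two):
  {Blue, Amber}: total = 2182
  {Green, Amber}: total = 2268
  {Red, Amber}: total = 2752
  {Blue, Green}: total = 2838
  {Red, Green}: total = 2948
  {Red, Blue}: total = 2974
Best pair: {Blue, Amber} with total 2182.

{Blue, Amber}, total 2182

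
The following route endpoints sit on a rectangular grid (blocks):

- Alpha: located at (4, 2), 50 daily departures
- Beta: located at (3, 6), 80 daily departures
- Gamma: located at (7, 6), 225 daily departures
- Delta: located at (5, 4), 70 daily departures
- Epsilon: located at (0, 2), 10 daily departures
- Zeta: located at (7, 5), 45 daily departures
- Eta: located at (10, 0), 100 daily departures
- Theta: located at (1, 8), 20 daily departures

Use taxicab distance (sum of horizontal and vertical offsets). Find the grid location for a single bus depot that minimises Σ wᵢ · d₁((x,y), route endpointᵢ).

Manhattan distance separates: Σwᵢ(|x−xᵢ|+|y−yᵢ|) = Σwᵢ|x−xᵢ| + Σwᵢ|y−yᵢ|, so x and y are optimised independently as 1-D weighted medians.
Total weight W = 600; half = 300.
x-coordinate, sorted with cumulative weight:
  x=0 (Epsilon, w=10) cum 10
  x=1 (Theta, w=20) cum 30
  x=3 (Beta, w=80) cum 110
  x=4 (Alpha, w=50) cum 160
  x=5 (Delta, w=70) cum 230
  x=7 (Gamma, w=225) cum 455  ← median
  x=7 (Zeta, w=45) cum 500
  x=10 (Eta, w=100) cum 600
⇒ x* = 7
y-coordinate, sorted with cumulative weight:
  y=0 (Eta, w=100) cum 100
  y=2 (Alpha, w=50) cum 150
  y=2 (Epsilon, w=10) cum 160
  y=4 (Delta, w=70) cum 230
  y=5 (Zeta, w=45) cum 275
  y=6 (Beta, w=80) cum 355  ← median
  y=6 (Gamma, w=225) cum 580
  y=8 (Theta, w=20) cum 600
⇒ y* = 6

(7, 6)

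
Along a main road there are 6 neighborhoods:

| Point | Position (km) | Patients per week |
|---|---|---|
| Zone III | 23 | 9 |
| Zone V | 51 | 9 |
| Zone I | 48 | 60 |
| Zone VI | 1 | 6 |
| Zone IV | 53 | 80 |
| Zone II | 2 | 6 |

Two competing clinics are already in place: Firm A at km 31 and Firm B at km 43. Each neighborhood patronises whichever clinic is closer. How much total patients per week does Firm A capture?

The indifferent point is the midpoint (31+43)/2 = 37; neighborhoods left of it (closer to Firm A at 31) go to Firm A, those right go to Firm B.
  Zone VI at 1 (w=6) → Firm A
  Zone II at 2 (w=6) → Firm A
  Zone III at 23 (w=9) → Firm A
  Zone I at 48 (w=60) → Firm B
  Zone V at 51 (w=9) → Firm B
  Zone IV at 53 (w=80) → Firm B
Firm A captures 21; Firm B captures 149.

21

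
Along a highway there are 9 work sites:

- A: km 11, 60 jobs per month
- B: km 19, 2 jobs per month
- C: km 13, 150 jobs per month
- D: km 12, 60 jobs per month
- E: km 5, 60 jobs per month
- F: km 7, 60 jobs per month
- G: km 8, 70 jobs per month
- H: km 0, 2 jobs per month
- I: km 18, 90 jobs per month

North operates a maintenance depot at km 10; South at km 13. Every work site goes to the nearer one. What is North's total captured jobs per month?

The indifferent point is the midpoint (10+13)/2 = 11.5; work sites left of it (closer to North at 10) go to North, those right go to South.
  H at 0 (w=2) → North
  E at 5 (w=60) → North
  F at 7 (w=60) → North
  G at 8 (w=70) → North
  A at 11 (w=60) → North
  D at 12 (w=60) → South
  C at 13 (w=150) → South
  I at 18 (w=90) → South
  B at 19 (w=2) → South
North captures 252; South captures 302.

252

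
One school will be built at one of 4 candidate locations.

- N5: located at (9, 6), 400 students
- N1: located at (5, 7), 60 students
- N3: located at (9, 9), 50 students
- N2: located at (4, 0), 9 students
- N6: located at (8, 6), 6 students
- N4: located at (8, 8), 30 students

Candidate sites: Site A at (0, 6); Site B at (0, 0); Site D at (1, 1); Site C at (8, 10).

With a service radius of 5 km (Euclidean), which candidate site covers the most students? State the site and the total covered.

Coverage radius r = 5 km; a point is covered iff (Δx)²+(Δy)² ≤ 5² = 25.
  Site A (0, 6): covers {none} → 0
  Site B (0, 0): covers {N2} → 9
  Site D (1, 1): covers {N2} → 9
  Site C (8, 10): covers {N5, N1, N3, N6, N4} → 546
Maximum coverage at Site C: 546 students.

Site C, covering 546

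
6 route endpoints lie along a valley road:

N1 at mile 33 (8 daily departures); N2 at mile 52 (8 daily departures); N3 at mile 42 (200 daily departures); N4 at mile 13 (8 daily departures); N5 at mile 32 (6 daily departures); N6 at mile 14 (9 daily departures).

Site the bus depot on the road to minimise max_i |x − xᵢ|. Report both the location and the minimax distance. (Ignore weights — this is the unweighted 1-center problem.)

The 1-center on a line is the midpoint of the two extreme points: leftmost at 13, rightmost at 52.
Optimal location = (13 + 52)/2 = 32.5; maximum distance = (52 − 13)/2 = 19.5.

location 32.5, max distance 19.5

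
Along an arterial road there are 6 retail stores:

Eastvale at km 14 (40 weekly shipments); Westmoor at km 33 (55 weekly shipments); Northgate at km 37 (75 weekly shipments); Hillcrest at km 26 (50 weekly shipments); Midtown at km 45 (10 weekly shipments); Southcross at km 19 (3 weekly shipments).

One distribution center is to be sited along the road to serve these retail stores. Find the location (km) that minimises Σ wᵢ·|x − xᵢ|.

For a sum of weighted absolute distances on a line, the optimum is the weighted median (not the mean). Total weight W = 233; half-weight = 116.5.
Sort by position and accumulate weight:
  km 14 (Eastvale, w=40) → cum 40
  km 19 (Southcross, w=3) → cum 43
  km 26 (Hillcrest, w=50) → cum 93
  km 33 (Westmoor, w=55) → cum 148  ≥ 116.5 → median here
  km 37 (Northgate, w=75) → cum 223
  km 45 (Midtown, w=10) → cum 233
Optimal location: km 33.

x = 33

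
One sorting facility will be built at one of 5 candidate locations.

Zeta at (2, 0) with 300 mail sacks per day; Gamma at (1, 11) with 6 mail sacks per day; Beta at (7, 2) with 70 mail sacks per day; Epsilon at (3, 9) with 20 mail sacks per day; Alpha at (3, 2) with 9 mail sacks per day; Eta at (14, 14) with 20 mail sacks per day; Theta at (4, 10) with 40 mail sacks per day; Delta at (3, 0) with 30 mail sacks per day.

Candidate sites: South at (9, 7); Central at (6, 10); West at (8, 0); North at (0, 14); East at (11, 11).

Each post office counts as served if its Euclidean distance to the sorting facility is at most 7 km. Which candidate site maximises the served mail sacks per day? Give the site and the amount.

West, covering 409

Coverage radius r = 7 km; a point is covered iff (Δx)²+(Δy)² ≤ 7² = 49.
  South (9, 7): covers {Beta, Epsilon, Theta} → 130
  Central (6, 10): covers {Gamma, Epsilon, Theta} → 66
  West (8, 0): covers {Zeta, Beta, Alpha, Delta} → 409
  North (0, 14): covers {Gamma, Epsilon, Theta} → 66
  East (11, 11): covers {Eta} → 20
Maximum coverage at West: 409 mail sacks per day.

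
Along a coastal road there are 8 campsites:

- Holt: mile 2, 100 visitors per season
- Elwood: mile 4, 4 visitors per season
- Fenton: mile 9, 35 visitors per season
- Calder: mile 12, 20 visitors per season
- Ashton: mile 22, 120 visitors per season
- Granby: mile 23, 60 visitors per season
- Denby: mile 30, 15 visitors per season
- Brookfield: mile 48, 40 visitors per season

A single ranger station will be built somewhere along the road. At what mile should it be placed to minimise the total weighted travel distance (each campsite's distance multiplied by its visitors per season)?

For a sum of weighted absolute distances on a line, the optimum is the weighted median (not the mean). Total weight W = 394; half-weight = 197.
Sort by position and accumulate weight:
  mile 2 (Holt, w=100) → cum 100
  mile 4 (Elwood, w=4) → cum 104
  mile 9 (Fenton, w=35) → cum 139
  mile 12 (Calder, w=20) → cum 159
  mile 22 (Ashton, w=120) → cum 279  ≥ 197 → median here
  mile 23 (Granby, w=60) → cum 339
  mile 30 (Denby, w=15) → cum 354
  mile 48 (Brookfield, w=40) → cum 394
Optimal location: mile 22.

x = 22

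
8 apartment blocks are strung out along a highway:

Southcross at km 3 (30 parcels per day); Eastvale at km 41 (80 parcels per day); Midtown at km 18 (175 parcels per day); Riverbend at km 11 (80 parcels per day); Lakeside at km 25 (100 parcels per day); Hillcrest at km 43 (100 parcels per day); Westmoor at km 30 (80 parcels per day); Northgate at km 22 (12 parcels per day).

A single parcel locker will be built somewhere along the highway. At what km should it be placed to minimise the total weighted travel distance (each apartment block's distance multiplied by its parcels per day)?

For a sum of weighted absolute distances on a line, the optimum is the weighted median (not the mean). Total weight W = 657; half-weight = 328.5.
Sort by position and accumulate weight:
  km 3 (Southcross, w=30) → cum 30
  km 11 (Riverbend, w=80) → cum 110
  km 18 (Midtown, w=175) → cum 285
  km 22 (Northgate, w=12) → cum 297
  km 25 (Lakeside, w=100) → cum 397  ≥ 328.5 → median here
  km 30 (Westmoor, w=80) → cum 477
  km 41 (Eastvale, w=80) → cum 557
  km 43 (Hillcrest, w=100) → cum 657
Optimal location: km 25.

x = 25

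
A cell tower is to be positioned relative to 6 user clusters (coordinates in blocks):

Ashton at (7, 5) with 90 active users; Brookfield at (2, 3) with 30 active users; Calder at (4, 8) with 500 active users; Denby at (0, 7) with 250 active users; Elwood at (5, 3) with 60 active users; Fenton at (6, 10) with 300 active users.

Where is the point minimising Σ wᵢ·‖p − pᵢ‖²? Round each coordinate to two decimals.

(3.89, 7.70)

The minimiser of Σwᵢ‖p−pᵢ‖² is the weighted centroid p* = (Σwᵢpᵢ)/(Σwᵢ).
Σwᵢ = 1230.
Σwᵢxᵢ = 90·7 + 30·2 + 500·4 + 250·0 + 60·5 + 300·6 = 4790.
Σwᵢyᵢ = 90·5 + 30·3 + 500·8 + 250·7 + 60·3 + 300·10 = 9470.
x* = 4790/1230 = 3.89, y* = 9470/1230 = 7.70.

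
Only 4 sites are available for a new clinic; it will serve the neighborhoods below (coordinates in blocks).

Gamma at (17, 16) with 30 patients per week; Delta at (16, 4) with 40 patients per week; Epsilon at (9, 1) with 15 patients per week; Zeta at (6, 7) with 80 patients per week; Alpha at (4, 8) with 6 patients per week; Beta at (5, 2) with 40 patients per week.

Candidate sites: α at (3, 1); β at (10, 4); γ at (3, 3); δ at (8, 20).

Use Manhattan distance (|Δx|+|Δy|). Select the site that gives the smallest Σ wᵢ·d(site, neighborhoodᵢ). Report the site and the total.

Total weighted distance at each candidate:
  α (3, 1): total = 2488
  β (10, 4): total = 1770
  γ (3, 3): total = 2206
  δ (8, 20): total = 3786
Minimum is at β with total 1770 blocks.

β, total 1770 blocks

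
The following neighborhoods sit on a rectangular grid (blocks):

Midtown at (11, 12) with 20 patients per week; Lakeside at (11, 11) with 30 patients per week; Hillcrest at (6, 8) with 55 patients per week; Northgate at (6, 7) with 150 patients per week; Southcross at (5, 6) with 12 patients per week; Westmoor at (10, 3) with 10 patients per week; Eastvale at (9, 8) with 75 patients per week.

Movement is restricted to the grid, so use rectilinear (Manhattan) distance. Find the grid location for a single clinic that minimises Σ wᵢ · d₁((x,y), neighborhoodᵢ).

(6, 8)

Manhattan distance separates: Σwᵢ(|x−xᵢ|+|y−yᵢ|) = Σwᵢ|x−xᵢ| + Σwᵢ|y−yᵢ|, so x and y are optimised independently as 1-D weighted medians.
Total weight W = 352; half = 176.
x-coordinate, sorted with cumulative weight:
  x=5 (Southcross, w=12) cum 12
  x=6 (Hillcrest, w=55) cum 67
  x=6 (Northgate, w=150) cum 217  ← median
  x=9 (Eastvale, w=75) cum 292
  x=10 (Westmoor, w=10) cum 302
  x=11 (Midtown, w=20) cum 322
  x=11 (Lakeside, w=30) cum 352
⇒ x* = 6
y-coordinate, sorted with cumulative weight:
  y=3 (Westmoor, w=10) cum 10
  y=6 (Southcross, w=12) cum 22
  y=7 (Northgate, w=150) cum 172
  y=8 (Hillcrest, w=55) cum 227  ← median
  y=8 (Eastvale, w=75) cum 302
  y=11 (Lakeside, w=30) cum 332
  y=12 (Midtown, w=20) cum 352
⇒ y* = 8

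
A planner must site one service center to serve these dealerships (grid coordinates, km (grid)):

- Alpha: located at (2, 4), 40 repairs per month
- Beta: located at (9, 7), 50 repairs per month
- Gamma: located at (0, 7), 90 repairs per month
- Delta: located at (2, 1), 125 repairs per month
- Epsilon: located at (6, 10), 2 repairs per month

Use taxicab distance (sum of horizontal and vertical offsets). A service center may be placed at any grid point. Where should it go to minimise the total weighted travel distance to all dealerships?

(2, 4)

Manhattan distance separates: Σwᵢ(|x−xᵢ|+|y−yᵢ|) = Σwᵢ|x−xᵢ| + Σwᵢ|y−yᵢ|, so x and y are optimised independently as 1-D weighted medians.
Total weight W = 307; half = 153.5.
x-coordinate, sorted with cumulative weight:
  x=0 (Gamma, w=90) cum 90
  x=2 (Alpha, w=40) cum 130
  x=2 (Delta, w=125) cum 255  ← median
  x=6 (Epsilon, w=2) cum 257
  x=9 (Beta, w=50) cum 307
⇒ x* = 2
y-coordinate, sorted with cumulative weight:
  y=1 (Delta, w=125) cum 125
  y=4 (Alpha, w=40) cum 165  ← median
  y=7 (Beta, w=50) cum 215
  y=7 (Gamma, w=90) cum 305
  y=10 (Epsilon, w=2) cum 307
⇒ y* = 4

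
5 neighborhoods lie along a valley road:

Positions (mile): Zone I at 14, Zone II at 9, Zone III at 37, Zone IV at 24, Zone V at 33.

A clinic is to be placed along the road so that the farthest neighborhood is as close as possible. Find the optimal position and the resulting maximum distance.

The 1-center on a line is the midpoint of the two extreme points: leftmost at 9, rightmost at 37.
Optimal location = (9 + 37)/2 = 23; maximum distance = (37 − 9)/2 = 14.

location 23, max distance 14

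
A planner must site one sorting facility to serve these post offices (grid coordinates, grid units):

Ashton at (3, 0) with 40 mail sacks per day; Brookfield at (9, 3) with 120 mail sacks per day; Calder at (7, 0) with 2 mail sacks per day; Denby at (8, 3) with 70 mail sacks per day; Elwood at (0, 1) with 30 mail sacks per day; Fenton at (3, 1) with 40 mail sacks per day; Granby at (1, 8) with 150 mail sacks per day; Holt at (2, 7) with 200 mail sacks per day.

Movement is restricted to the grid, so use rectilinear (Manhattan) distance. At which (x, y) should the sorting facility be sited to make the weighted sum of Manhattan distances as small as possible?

Manhattan distance separates: Σwᵢ(|x−xᵢ|+|y−yᵢ|) = Σwᵢ|x−xᵢ| + Σwᵢ|y−yᵢ|, so x and y are optimised independently as 1-D weighted medians.
Total weight W = 652; half = 326.
x-coordinate, sorted with cumulative weight:
  x=0 (Elwood, w=30) cum 30
  x=1 (Granby, w=150) cum 180
  x=2 (Holt, w=200) cum 380  ← median
  x=3 (Ashton, w=40) cum 420
  x=3 (Fenton, w=40) cum 460
  x=7 (Calder, w=2) cum 462
  x=8 (Denby, w=70) cum 532
  x=9 (Brookfield, w=120) cum 652
⇒ x* = 2
y-coordinate, sorted with cumulative weight:
  y=0 (Ashton, w=40) cum 40
  y=0 (Calder, w=2) cum 42
  y=1 (Elwood, w=30) cum 72
  y=1 (Fenton, w=40) cum 112
  y=3 (Brookfield, w=120) cum 232
  y=3 (Denby, w=70) cum 302
  y=7 (Holt, w=200) cum 502  ← median
  y=8 (Granby, w=150) cum 652
⇒ y* = 7

(2, 7)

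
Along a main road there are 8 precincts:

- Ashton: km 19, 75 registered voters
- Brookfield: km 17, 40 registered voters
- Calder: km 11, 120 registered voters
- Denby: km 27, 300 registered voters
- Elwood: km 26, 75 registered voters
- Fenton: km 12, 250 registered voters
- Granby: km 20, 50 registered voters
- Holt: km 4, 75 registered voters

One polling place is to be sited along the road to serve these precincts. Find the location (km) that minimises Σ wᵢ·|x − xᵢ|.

x = 19

For a sum of weighted absolute distances on a line, the optimum is the weighted median (not the mean). Total weight W = 985; half-weight = 492.5.
Sort by position and accumulate weight:
  km 4 (Holt, w=75) → cum 75
  km 11 (Calder, w=120) → cum 195
  km 12 (Fenton, w=250) → cum 445
  km 17 (Brookfield, w=40) → cum 485
  km 19 (Ashton, w=75) → cum 560  ≥ 492.5 → median here
  km 20 (Granby, w=50) → cum 610
  km 26 (Elwood, w=75) → cum 685
  km 27 (Denby, w=300) → cum 985
Optimal location: km 19.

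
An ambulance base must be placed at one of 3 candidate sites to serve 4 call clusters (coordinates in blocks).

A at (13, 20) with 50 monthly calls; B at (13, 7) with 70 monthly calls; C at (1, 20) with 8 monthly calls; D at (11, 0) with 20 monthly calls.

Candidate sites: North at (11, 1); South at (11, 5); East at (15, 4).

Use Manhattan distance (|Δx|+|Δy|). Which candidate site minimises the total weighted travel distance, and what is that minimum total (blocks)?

South, total 1430 blocks

Total weighted distance at each candidate:
  North (11, 1): total = 1862
  South (11, 5): total = 1430
  East (15, 4): total = 1650
Minimum is at South with total 1430 blocks.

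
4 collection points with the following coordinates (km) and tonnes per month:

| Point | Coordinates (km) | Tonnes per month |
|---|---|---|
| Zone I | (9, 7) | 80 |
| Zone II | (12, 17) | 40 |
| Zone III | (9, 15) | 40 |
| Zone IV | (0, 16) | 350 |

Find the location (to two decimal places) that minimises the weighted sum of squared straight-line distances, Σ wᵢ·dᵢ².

(3.06, 14.59)

The minimiser of Σwᵢ‖p−pᵢ‖² is the weighted centroid p* = (Σwᵢpᵢ)/(Σwᵢ).
Σwᵢ = 510.
Σwᵢxᵢ = 80·9 + 40·12 + 40·9 + 350·0 = 1560.
Σwᵢyᵢ = 80·7 + 40·17 + 40·15 + 350·16 = 7440.
x* = 1560/510 = 3.06, y* = 7440/510 = 14.59.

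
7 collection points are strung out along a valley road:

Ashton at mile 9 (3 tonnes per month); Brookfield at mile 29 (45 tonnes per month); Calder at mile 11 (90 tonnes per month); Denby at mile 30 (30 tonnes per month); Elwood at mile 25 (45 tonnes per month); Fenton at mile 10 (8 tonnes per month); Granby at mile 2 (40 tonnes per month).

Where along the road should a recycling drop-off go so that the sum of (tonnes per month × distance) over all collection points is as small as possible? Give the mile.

For a sum of weighted absolute distances on a line, the optimum is the weighted median (not the mean). Total weight W = 261; half-weight = 130.5.
Sort by position and accumulate weight:
  mile 2 (Granby, w=40) → cum 40
  mile 9 (Ashton, w=3) → cum 43
  mile 10 (Fenton, w=8) → cum 51
  mile 11 (Calder, w=90) → cum 141  ≥ 130.5 → median here
  mile 25 (Elwood, w=45) → cum 186
  mile 29 (Brookfield, w=45) → cum 231
  mile 30 (Denby, w=30) → cum 261
Optimal location: mile 11.

x = 11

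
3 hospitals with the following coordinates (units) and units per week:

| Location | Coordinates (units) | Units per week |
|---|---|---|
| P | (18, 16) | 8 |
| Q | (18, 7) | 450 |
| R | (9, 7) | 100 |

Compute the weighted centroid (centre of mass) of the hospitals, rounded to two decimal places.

The minimiser of Σwᵢ‖p−pᵢ‖² is the weighted centroid p* = (Σwᵢpᵢ)/(Σwᵢ).
Σwᵢ = 558.
Σwᵢxᵢ = 8·18 + 450·18 + 100·9 = 9144.
Σwᵢyᵢ = 8·16 + 450·7 + 100·7 = 3978.
x* = 9144/558 = 16.39, y* = 3978/558 = 7.13.

(16.39, 7.13)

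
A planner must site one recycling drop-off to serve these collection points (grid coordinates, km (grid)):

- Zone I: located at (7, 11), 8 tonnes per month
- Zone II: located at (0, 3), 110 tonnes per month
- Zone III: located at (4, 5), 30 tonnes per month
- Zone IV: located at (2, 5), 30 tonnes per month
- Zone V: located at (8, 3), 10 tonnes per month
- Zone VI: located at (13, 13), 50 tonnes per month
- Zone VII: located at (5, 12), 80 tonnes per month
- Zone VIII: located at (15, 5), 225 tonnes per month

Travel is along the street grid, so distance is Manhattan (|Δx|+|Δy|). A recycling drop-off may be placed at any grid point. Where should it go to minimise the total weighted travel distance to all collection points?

(13, 5)

Manhattan distance separates: Σwᵢ(|x−xᵢ|+|y−yᵢ|) = Σwᵢ|x−xᵢ| + Σwᵢ|y−yᵢ|, so x and y are optimised independently as 1-D weighted medians.
Total weight W = 543; half = 271.5.
x-coordinate, sorted with cumulative weight:
  x=0 (Zone II, w=110) cum 110
  x=2 (Zone IV, w=30) cum 140
  x=4 (Zone III, w=30) cum 170
  x=5 (Zone VII, w=80) cum 250
  x=7 (Zone I, w=8) cum 258
  x=8 (Zone V, w=10) cum 268
  x=13 (Zone VI, w=50) cum 318  ← median
  x=15 (Zone VIII, w=225) cum 543
⇒ x* = 13
y-coordinate, sorted with cumulative weight:
  y=3 (Zone II, w=110) cum 110
  y=3 (Zone V, w=10) cum 120
  y=5 (Zone III, w=30) cum 150
  y=5 (Zone IV, w=30) cum 180
  y=5 (Zone VIII, w=225) cum 405  ← median
  y=11 (Zone I, w=8) cum 413
  y=12 (Zone VII, w=80) cum 493
  y=13 (Zone VI, w=50) cum 543
⇒ y* = 5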